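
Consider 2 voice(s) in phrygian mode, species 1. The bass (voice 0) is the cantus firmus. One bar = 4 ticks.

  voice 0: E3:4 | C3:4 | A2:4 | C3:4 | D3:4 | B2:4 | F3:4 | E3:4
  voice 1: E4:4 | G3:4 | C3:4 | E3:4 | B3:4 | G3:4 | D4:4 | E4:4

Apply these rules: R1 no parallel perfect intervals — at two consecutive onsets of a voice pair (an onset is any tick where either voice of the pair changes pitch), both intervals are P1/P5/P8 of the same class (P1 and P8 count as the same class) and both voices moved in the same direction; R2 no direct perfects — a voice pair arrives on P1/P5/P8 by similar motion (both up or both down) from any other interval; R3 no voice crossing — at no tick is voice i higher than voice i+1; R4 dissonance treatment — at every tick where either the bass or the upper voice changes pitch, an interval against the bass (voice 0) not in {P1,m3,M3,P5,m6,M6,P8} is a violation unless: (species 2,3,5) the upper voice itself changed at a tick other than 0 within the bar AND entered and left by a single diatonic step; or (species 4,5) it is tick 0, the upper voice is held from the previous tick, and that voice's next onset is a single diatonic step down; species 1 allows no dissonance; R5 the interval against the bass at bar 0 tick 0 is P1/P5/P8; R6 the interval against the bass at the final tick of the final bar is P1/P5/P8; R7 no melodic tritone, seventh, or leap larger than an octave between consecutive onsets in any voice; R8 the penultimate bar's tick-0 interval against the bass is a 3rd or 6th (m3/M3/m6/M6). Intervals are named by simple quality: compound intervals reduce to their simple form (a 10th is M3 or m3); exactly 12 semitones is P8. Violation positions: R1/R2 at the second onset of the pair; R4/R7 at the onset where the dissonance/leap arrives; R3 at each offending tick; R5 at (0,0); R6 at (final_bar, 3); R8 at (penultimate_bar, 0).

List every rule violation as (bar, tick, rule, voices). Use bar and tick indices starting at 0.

(1, 0, R2, (0, 1))
(6, 0, R7, (0,))

bar 0: v0=E3 v1=E4 downbeat P8
bar 1: v0=C3 v1=G3 downbeat P5
bar 2: v0=A2 v1=C3 downbeat m3
bar 3: v0=C3 v1=E3 downbeat M3
bar 4: v0=D3 v1=B3 downbeat M6
bar 5: v0=B2 v1=G3 downbeat m6
bar 6: v0=F3 v1=D4 downbeat M6
bar 7: v0=E3 v1=E4 downbeat P8
  -> R2 @ bar 1 tick 0 v(0, 1): E3/E4 P8 -> C3/G3 P5 similar
  -> R7 @ bar 6 tick 0 v(0,): B2->F3 leap 6st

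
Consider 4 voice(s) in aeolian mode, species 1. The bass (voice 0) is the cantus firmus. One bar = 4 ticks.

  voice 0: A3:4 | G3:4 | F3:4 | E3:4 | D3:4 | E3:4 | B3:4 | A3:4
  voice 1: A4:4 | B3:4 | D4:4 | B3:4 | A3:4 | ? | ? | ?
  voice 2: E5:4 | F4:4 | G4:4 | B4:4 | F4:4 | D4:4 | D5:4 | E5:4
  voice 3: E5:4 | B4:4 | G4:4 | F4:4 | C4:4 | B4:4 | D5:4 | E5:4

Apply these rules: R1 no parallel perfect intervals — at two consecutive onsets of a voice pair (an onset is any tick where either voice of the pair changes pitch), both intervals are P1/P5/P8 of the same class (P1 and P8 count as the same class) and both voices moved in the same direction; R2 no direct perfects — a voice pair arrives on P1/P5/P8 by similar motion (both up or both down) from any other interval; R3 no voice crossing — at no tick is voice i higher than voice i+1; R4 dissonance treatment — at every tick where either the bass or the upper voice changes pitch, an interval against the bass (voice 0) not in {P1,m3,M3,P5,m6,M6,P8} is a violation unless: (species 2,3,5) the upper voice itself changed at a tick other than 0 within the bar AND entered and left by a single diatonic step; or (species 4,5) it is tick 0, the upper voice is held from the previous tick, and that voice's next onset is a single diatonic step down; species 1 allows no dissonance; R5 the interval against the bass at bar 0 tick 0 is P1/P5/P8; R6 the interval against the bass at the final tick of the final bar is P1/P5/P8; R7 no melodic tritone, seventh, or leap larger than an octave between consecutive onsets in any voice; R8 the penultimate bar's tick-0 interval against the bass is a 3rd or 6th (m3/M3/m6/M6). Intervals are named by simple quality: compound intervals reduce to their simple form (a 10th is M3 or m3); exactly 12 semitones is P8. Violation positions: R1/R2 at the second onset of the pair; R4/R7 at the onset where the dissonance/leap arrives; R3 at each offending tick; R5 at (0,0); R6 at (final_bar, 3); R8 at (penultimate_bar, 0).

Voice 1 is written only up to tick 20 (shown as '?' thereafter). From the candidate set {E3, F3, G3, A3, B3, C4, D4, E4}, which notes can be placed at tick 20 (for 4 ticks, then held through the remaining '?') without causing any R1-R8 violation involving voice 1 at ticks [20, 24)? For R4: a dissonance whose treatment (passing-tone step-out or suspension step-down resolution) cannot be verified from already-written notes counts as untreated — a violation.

{C4, E3}

E3: legal
F3: violates R4
G3: violates R2
A3: violates R4
B3: violates R1,R2
C4: legal
D4: violates R4
E4: violates R2,R3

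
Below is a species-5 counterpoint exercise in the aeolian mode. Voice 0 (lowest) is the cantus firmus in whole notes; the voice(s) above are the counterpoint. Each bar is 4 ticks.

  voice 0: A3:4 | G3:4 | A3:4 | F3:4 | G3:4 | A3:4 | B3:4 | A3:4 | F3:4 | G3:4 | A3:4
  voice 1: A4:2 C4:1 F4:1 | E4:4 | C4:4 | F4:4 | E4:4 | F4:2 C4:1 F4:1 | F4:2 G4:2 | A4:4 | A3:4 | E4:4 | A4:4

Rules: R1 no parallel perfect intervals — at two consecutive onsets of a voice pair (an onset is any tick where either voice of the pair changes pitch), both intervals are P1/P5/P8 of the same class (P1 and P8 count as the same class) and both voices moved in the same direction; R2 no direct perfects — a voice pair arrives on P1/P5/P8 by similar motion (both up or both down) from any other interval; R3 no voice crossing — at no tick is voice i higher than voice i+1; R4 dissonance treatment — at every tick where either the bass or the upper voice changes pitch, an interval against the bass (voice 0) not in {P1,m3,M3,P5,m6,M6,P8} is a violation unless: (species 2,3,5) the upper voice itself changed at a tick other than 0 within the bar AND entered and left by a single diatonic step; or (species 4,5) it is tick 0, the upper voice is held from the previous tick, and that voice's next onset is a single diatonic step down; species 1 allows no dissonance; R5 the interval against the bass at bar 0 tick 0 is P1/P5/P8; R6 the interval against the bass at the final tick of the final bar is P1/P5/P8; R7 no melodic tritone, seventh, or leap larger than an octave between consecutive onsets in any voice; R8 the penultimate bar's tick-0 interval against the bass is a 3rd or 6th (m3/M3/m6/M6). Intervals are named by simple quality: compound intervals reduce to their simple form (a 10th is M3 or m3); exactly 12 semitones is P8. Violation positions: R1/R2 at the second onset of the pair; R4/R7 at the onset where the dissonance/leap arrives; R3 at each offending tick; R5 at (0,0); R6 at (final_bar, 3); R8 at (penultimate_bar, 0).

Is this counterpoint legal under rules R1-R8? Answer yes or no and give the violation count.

No (2 violations)

bar 0: v0=A3 v1=A4 (P8)
bar 1: v0=G3 v1=E4 (M6)
bar 2: v0=A3 v1=C4 (m3)
bar 3: v0=F3 v1=F4 (P8)
bar 4: v0=G3 v1=E4 (M6)
bar 5: v0=A3 v1=F4 (m6)
bar 6: v0=B3 v1=F4 (TT)
bar 7: v0=A3 v1=A4 (P8)
bar 8: v0=F3 v1=A3 (M3)
bar 9: v0=G3 v1=E4 (M6)
bar 10: v0=A3 v1=A4 (P8)
  R4 @ bar6.0: B3/F4 TT untreated
  R2 @ bar10.0: G3/E4 M6 -> A3/A4 P8 similar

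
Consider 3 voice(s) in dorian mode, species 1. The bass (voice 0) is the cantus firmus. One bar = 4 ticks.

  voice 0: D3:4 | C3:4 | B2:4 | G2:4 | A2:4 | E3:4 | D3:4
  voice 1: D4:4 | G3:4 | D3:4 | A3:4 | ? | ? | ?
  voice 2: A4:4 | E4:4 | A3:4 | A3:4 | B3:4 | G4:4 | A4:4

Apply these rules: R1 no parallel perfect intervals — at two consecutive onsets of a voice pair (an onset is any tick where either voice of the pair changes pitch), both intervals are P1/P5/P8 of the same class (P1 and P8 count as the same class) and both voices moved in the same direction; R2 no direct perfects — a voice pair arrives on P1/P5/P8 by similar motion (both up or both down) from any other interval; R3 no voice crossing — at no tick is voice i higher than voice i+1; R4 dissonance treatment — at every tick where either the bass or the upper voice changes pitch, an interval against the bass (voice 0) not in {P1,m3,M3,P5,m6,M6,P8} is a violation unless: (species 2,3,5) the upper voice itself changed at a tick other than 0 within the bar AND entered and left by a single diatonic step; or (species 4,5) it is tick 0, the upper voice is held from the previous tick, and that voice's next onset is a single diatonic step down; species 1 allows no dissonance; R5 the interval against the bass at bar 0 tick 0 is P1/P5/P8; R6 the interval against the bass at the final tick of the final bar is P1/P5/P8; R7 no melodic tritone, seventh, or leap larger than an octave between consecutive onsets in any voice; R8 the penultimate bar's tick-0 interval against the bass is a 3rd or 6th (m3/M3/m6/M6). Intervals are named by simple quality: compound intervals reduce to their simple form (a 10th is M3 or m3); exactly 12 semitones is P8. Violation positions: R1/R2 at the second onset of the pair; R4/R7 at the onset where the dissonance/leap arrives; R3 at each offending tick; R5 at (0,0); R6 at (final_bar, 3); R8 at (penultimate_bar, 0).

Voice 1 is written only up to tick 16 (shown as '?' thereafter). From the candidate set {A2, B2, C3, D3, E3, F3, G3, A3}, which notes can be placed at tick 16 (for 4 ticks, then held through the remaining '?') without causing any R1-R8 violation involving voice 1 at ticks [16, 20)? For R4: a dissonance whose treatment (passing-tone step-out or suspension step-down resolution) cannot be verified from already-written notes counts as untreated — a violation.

A2: legal
B2: violates R4,R7
C3: legal
D3: violates R4
E3: legal
F3: legal
G3: violates R4
A3: legal

{A2, A3, C3, E3, F3}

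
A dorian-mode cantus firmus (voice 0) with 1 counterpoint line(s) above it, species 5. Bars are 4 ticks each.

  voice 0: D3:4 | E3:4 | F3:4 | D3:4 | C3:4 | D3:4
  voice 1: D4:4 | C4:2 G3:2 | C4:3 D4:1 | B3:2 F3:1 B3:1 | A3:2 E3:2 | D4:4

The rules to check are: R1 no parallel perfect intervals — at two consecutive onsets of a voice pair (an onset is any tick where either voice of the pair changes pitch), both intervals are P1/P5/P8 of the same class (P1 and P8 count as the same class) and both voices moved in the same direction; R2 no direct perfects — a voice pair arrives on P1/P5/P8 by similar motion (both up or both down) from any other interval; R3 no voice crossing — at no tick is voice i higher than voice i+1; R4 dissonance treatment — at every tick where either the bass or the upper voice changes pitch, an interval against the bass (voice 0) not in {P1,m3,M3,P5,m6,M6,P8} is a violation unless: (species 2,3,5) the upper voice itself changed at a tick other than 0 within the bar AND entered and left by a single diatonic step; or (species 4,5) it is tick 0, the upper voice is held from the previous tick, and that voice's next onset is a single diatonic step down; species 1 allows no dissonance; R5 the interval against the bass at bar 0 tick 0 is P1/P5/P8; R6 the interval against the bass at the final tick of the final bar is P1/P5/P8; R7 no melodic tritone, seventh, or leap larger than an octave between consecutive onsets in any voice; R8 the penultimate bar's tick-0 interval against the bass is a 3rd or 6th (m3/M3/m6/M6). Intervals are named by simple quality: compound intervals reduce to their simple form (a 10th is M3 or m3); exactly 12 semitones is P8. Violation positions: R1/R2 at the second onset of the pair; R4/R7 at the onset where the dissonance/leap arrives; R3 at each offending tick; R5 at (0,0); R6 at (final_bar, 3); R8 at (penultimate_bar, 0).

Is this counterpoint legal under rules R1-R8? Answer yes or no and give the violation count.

bar 0: v0=D3 v1=D4 (P8)
bar 1: v0=E3 v1=C4 (m6)
bar 2: v0=F3 v1=C4 (P5)
bar 3: v0=D3 v1=B3 (M6)
bar 4: v0=C3 v1=A3 (M6)
bar 5: v0=D3 v1=D4 (P8)
  R2 @ bar2.0: E3/G3 m3 -> F3/C4 P5 similar
  R7 @ bar3.2: B3->F3 leap 6st
  R7 @ bar3.3: F3->B3 leap 6st
  R2 @ bar5.0: C3/E3 M3 -> D3/D4 P8 similar
  R7 @ bar5.0: E3->D4 leap 10st

No (5 violations)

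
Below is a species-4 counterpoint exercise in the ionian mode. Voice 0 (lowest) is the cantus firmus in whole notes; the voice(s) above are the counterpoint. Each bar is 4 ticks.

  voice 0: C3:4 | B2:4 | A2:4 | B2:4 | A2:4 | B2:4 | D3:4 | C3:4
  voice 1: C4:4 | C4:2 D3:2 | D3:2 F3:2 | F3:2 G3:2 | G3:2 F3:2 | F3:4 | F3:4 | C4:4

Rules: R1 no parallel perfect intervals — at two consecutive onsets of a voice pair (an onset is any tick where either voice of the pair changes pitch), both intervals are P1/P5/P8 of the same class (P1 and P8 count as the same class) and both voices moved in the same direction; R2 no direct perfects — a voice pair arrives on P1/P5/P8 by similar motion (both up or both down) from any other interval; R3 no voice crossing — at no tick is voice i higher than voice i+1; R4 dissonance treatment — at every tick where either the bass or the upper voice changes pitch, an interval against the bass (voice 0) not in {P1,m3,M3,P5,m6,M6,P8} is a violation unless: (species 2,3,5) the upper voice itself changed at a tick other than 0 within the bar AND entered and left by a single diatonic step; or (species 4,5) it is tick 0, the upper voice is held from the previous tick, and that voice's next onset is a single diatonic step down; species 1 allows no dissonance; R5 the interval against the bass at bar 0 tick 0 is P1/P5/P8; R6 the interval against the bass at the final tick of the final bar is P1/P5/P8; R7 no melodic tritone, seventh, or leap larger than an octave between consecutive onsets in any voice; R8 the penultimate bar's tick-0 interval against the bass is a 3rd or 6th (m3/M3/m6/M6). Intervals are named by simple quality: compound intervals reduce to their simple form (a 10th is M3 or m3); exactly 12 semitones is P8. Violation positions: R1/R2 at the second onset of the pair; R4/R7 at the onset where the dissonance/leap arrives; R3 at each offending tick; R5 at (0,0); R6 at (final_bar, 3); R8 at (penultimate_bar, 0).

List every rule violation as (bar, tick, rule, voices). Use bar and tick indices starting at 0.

bar 0: v0=C3 v1=C4 downbeat P8
bar 1: v0=B2 v1=C4 downbeat m2
bar 2: v0=A2 v1=D3 downbeat P4
bar 3: v0=B2 v1=F3 downbeat TT
bar 4: v0=A2 v1=G3 downbeat m7
bar 5: v0=B2 v1=F3 downbeat TT
bar 6: v0=D3 v1=F3 downbeat m3
bar 7: v0=C3 v1=C4 downbeat P8
  -> R4 @ bar 1 tick 0 v(0, 1): B2/C4 m2 untreated
  -> R7 @ bar 1 tick 2 v(1,): C4->D3 leap 10st
  -> R4 @ bar 2 tick 0 v(0, 1): A2/D3 P4 untreated
  -> R4 @ bar 3 tick 0 v(0, 1): B2/F3 TT untreated
  -> R4 @ bar 5 tick 0 v(0, 1): B2/F3 TT untreated

(1, 0, R4, (0, 1))
(1, 2, R7, (1,))
(2, 0, R4, (0, 1))
(3, 0, R4, (0, 1))
(5, 0, R4, (0, 1))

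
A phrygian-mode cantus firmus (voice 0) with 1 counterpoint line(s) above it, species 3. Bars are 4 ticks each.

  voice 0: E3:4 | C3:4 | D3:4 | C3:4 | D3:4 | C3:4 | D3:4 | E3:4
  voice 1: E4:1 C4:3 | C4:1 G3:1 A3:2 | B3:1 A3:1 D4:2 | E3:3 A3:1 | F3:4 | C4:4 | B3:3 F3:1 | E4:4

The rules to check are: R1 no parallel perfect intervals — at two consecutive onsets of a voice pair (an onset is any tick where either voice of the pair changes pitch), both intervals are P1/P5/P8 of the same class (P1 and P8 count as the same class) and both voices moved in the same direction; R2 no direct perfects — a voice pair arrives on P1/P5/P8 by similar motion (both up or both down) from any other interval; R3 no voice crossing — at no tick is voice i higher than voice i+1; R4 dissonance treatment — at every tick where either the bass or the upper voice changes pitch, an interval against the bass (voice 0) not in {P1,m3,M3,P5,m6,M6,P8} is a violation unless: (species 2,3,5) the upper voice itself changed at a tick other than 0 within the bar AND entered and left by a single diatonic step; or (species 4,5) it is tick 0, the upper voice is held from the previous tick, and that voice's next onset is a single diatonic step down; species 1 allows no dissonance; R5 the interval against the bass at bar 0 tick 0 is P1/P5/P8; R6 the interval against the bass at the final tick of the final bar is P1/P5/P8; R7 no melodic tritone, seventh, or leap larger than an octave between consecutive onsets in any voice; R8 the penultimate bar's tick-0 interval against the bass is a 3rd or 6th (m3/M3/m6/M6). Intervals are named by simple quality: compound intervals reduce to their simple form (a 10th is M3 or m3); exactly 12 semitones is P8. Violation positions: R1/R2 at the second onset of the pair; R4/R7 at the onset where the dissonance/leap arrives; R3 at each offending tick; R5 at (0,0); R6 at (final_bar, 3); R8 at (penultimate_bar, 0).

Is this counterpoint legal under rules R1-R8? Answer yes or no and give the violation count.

No (4 violations)

bar 0: v0=E3 v1=E4 (P8)
bar 1: v0=C3 v1=C4 (P8)
bar 2: v0=D3 v1=B3 (M6)
bar 3: v0=C3 v1=E3 (M3)
bar 4: v0=D3 v1=F3 (m3)
bar 5: v0=C3 v1=C4 (P8)
bar 6: v0=D3 v1=B3 (M6)
bar 7: v0=E3 v1=E4 (P8)
  R7 @ bar3.0: D4->E3 leap 10st
  R7 @ bar6.3: B3->F3 leap 6st
  R2 @ bar7.0: D3/F3 m3 -> E3/E4 P8 similar
  R7 @ bar7.0: F3->E4 leap 11st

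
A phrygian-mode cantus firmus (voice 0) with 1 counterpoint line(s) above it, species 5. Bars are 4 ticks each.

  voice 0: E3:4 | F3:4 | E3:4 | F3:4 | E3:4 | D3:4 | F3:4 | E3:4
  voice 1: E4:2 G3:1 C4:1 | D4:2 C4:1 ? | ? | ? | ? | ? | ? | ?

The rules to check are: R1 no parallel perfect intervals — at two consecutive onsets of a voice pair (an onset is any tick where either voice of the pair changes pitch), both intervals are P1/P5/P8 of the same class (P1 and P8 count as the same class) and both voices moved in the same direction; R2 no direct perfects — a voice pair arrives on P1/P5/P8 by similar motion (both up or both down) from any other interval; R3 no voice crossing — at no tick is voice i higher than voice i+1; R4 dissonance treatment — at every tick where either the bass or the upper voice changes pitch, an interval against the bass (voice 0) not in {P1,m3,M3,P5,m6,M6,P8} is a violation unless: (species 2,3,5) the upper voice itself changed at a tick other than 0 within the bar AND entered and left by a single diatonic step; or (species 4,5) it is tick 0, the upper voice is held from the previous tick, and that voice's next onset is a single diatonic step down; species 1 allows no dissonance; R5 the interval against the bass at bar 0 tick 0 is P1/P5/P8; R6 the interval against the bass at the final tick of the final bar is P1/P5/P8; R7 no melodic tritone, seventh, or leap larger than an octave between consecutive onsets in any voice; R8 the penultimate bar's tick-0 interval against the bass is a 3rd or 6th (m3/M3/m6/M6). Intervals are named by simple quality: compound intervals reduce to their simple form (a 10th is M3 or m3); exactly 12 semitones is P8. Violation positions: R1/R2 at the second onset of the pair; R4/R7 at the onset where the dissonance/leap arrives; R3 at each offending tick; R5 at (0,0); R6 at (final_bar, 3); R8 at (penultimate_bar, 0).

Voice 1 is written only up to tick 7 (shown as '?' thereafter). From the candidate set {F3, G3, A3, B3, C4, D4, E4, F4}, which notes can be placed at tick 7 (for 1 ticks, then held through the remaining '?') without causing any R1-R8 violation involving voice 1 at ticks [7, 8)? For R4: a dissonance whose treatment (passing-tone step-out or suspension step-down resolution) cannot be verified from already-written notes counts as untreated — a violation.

F3: legal
G3: violates R4
A3: legal
B3: violates R4
C4: legal
D4: legal
E4: violates R4
F4: legal

{A3, C4, D4, F3, F4}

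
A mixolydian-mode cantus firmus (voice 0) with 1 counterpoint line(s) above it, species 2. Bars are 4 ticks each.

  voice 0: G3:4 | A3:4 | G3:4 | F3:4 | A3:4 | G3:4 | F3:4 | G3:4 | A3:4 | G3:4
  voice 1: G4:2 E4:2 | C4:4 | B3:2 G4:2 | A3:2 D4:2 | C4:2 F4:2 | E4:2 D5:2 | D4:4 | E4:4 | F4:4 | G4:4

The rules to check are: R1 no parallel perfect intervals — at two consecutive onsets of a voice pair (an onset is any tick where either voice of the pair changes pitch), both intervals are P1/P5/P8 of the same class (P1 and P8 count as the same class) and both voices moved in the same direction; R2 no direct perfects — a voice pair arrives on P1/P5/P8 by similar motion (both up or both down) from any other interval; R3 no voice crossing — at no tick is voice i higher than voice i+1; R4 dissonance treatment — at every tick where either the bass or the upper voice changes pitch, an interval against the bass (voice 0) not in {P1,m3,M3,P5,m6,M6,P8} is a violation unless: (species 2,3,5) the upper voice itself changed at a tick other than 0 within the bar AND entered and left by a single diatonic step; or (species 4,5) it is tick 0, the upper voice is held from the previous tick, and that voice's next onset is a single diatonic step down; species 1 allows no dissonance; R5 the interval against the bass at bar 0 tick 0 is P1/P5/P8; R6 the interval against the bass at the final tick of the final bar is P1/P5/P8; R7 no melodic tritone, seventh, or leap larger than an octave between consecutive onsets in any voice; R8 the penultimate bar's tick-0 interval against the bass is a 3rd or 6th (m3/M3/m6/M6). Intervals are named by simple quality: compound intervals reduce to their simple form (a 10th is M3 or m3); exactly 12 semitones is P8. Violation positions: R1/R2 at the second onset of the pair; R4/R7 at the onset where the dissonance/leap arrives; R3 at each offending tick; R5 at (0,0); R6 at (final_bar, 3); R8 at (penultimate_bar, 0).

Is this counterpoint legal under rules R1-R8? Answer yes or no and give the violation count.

bar 0: v0=G3 v1=G4 (P8)
bar 1: v0=A3 v1=C4 (m3)
bar 2: v0=G3 v1=B3 (M3)
bar 3: v0=F3 v1=A3 (M3)
bar 4: v0=A3 v1=C4 (m3)
bar 5: v0=G3 v1=E4 (M6)
bar 6: v0=F3 v1=D4 (M6)
bar 7: v0=G3 v1=E4 (M6)
bar 8: v0=A3 v1=F4 (m6)
bar 9: v0=G3 v1=G4 (P8)
  R7 @ bar3.0: G4->A3 leap 10st
  R7 @ bar5.2: E4->D5 leap 10st

No (2 violations)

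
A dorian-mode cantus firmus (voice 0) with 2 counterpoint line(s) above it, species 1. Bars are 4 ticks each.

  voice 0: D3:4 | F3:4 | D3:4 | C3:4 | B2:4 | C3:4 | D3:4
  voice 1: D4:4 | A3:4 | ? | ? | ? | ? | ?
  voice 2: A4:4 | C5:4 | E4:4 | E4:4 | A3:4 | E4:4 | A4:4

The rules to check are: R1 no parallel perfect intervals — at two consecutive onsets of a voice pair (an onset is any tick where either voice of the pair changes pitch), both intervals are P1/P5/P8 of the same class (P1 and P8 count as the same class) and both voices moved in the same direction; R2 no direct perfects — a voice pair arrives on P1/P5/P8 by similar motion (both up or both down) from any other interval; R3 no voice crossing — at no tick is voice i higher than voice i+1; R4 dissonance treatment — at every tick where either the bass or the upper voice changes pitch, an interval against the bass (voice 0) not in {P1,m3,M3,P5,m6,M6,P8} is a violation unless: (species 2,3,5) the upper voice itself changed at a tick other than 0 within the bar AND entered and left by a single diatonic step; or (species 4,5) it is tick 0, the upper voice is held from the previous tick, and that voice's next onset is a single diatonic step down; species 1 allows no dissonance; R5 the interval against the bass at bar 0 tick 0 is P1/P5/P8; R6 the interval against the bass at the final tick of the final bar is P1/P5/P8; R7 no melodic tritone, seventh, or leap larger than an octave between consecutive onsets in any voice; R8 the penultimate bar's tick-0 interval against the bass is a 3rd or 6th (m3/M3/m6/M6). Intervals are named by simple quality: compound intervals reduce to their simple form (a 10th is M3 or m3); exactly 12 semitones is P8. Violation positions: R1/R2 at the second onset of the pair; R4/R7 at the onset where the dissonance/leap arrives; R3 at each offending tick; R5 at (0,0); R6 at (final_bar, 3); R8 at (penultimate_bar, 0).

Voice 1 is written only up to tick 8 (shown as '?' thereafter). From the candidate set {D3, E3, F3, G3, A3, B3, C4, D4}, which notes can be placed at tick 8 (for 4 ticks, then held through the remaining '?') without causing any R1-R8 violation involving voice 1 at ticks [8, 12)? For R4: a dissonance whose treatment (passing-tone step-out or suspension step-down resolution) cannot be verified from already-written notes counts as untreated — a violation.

D3: violates R2
E3: violates R2,R4
F3: legal
G3: violates R4
A3: legal
B3: legal
C4: violates R4
D4: legal

{A3, B3, D4, F3}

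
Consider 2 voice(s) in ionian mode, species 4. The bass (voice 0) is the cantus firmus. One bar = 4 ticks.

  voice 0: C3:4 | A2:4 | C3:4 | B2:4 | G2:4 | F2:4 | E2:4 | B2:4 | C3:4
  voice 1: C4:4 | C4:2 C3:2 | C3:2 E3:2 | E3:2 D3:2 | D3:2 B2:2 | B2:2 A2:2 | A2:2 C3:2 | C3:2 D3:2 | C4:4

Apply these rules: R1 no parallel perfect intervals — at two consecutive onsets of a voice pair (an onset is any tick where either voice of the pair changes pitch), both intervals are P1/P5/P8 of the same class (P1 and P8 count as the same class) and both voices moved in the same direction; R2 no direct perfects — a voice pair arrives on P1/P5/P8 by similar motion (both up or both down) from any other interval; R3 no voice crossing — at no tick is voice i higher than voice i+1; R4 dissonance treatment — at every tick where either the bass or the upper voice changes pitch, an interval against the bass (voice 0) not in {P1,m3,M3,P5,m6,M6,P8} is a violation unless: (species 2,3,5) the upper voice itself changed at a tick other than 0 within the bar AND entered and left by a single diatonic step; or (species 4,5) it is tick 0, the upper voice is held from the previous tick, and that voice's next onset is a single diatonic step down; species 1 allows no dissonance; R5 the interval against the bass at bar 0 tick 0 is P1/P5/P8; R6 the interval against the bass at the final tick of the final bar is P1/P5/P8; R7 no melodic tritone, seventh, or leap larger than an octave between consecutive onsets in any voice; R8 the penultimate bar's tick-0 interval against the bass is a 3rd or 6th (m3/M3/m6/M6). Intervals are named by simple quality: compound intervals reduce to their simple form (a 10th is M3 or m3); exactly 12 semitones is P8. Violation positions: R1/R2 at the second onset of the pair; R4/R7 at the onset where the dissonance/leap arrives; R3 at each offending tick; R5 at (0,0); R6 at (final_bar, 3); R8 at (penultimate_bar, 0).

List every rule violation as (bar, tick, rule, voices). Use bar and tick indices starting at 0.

(6, 0, R4, (0, 1))
(7, 0, R4, (0, 1))
(7, 0, R8, (0, 1))
(8, 0, R2, (0, 1))
(8, 0, R7, (1,))

bar 0: v0=C3 v1=C4 downbeat P8
bar 1: v0=A2 v1=C4 downbeat m3
bar 2: v0=C3 v1=C3 downbeat P1
bar 3: v0=B2 v1=E3 downbeat P4
bar 4: v0=G2 v1=D3 downbeat P5
bar 5: v0=F2 v1=B2 downbeat TT
bar 6: v0=E2 v1=A2 downbeat P4
bar 7: v0=B2 v1=C3 downbeat m2
bar 8: v0=C3 v1=C4 downbeat P8
  -> R4 @ bar 6 tick 0 v(0, 1): E2/A2 P4 untreated
  -> R4 @ bar 7 tick 0 v(0, 1): B2/C3 m2 untreated
  -> R8 @ bar 7 tick 0 v(0, 1): penult m2 not 3rd/6th
  -> R2 @ bar 8 tick 0 v(0, 1): B2/D3 m3 -> C3/C4 P8 similar
  -> R7 @ bar 8 tick 0 v(1,): D3->C4 leap 10st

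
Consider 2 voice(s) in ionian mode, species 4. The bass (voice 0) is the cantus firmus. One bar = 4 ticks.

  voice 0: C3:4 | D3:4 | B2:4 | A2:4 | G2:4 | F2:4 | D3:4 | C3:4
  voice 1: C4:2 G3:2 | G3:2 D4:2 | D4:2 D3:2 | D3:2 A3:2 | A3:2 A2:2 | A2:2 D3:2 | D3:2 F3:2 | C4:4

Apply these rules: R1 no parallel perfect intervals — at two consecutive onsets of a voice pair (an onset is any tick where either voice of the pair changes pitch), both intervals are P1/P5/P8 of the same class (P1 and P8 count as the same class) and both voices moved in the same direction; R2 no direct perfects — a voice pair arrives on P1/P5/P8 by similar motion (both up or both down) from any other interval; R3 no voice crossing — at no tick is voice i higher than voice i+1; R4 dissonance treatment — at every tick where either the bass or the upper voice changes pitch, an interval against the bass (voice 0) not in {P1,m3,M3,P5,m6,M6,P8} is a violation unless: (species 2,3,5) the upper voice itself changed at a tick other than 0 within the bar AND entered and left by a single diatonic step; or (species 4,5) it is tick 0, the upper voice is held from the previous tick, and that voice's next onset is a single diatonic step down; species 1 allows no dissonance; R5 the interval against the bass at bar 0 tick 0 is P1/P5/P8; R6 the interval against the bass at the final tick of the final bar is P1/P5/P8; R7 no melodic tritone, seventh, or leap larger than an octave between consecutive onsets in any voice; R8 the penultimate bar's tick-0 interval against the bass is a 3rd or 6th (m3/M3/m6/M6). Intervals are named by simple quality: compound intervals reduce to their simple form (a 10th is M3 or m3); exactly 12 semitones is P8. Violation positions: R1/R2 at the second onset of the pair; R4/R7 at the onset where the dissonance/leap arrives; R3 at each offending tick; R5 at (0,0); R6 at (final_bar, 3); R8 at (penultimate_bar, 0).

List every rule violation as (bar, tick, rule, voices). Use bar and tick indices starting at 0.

(1, 0, R4, (0, 1))
(3, 0, R4, (0, 1))
(4, 0, R4, (0, 1))
(4, 2, R4, (0, 1))
(6, 0, R8, (0, 1))

bar 0: v0=C3 v1=C4 downbeat P8
bar 1: v0=D3 v1=G3 downbeat P4
bar 2: v0=B2 v1=D4 downbeat m3
bar 3: v0=A2 v1=D3 downbeat P4
bar 4: v0=G2 v1=A3 downbeat M2
bar 5: v0=F2 v1=A2 downbeat M3
bar 6: v0=D3 v1=D3 downbeat P1
bar 7: v0=C3 v1=C4 downbeat P8
  -> R4 @ bar 1 tick 0 v(0, 1): D3/G3 P4 untreated
  -> R4 @ bar 3 tick 0 v(0, 1): A2/D3 P4 untreated
  -> R4 @ bar 4 tick 0 v(0, 1): G2/A3 M2 untreated
  -> R4 @ bar 4 tick 2 v(0, 1): G2/A2 M2 untreated
  -> R8 @ bar 6 tick 0 v(0, 1): penult P1 not 3rd/6th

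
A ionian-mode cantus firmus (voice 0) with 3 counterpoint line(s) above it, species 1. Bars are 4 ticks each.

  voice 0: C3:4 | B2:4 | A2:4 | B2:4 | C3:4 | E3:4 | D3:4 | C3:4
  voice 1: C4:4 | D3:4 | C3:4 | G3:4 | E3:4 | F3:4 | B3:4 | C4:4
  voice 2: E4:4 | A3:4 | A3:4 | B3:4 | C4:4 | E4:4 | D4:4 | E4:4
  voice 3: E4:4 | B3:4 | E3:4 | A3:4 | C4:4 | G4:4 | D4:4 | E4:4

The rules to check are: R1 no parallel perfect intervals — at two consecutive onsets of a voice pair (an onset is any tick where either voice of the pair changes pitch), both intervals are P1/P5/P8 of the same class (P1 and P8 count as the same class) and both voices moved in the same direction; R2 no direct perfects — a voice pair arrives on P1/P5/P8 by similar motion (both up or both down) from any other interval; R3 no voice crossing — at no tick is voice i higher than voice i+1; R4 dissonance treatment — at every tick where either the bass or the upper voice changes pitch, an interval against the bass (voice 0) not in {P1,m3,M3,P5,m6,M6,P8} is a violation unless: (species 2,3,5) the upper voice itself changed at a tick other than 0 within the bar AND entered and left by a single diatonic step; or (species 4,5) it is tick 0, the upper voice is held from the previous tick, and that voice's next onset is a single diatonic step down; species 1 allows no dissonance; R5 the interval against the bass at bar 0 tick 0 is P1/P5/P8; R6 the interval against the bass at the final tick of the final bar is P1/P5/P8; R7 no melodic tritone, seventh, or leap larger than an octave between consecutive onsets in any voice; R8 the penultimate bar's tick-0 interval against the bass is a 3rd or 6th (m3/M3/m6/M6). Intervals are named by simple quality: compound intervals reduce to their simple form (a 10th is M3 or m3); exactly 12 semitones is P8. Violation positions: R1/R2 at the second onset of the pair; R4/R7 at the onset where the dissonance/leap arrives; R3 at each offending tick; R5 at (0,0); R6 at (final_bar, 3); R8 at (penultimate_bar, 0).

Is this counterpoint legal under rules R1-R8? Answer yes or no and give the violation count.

No (31 violations)

bar 0: v0=C3 v1=C4 v2=E4 v3=E4 (M3)
bar 1: v0=B2 v1=D3 v2=A3 v3=B3 (P8)
bar 2: v0=A2 v1=C3 v2=A3 v3=E3 (P5)
bar 3: v0=B2 v1=G3 v2=B3 v3=A3 (m7)
bar 4: v0=C3 v1=E3 v2=C4 v3=C4 (P8)
bar 5: v0=E3 v1=F3 v2=E4 v3=G4 (m3)
bar 6: v0=D3 v1=B3 v2=D4 v3=D4 (P8)
bar 7: v0=C3 v1=C4 v2=E4 v3=E4 (M3)
  R5 @ bar0.0: opens on M3
  R5 @ bar0.0: opens on M3
  R2 @ bar1.0: C3/E4 M3 -> B2/B3 P8 similar
  R2 @ bar1.0: C4/E4 M3 -> D3/A3 P5 similar
  R4 @ bar1.0: B2/A3 m7 untreated
  R7 @ bar1.0: C4->D3 leap 10st
  R2 @ bar2.0: B2/B3 P8 -> A2/E3 P5 similar
  R3 @ bar2.0: A3 above E3
  R3 @ bar2.1: A3 above E3
  R3 @ bar2.2: A3 above E3
  R3 @ bar2.3: A3 above E3
  R1 @ bar3.0: A2/A3 P8 -> B2/B3 P8 similar
  R3 @ bar3.0: B3 above A3
  R4 @ bar3.0: B2/A3 m7 untreated
  R3 @ bar3.1: B3 above A3
  R3 @ bar3.2: B3 above A3
  R3 @ bar3.3: B3 above A3
  R1 @ bar4.0: B2/B3 P8 -> C3/C4 P8 similar
  R2 @ bar4.0: B2/A3 m7 -> C3/C4 P8 similar
  R2 @ bar4.0: B3/A3 M2 -> C4/C4 P1 similar
  R1 @ bar5.0: C3/C4 P8 -> E3/E4 P8 similar
  R4 @ bar5.0: E3/F3 m2 untreated
  R1 @ bar6.0: E3/E4 P8 -> D3/D4 P8 similar
  R2 @ bar6.0: E3/G4 m3 -> D3/D4 P8 similar
  R2 @ bar6.0: E4/G4 m3 -> D4/D4 P1 similar
  R7 @ bar6.0: F3->B3 leap 6st
  R8 @ bar6.0: penult P8 not 3rd/6th
  R8 @ bar6.0: penult P8 not 3rd/6th
  R1 @ bar7.0: D4/D4 P1 -> E4/E4 P1 similar
  R6 @ bar7.3: closes on M3
  R6 @ bar7.3: closes on M3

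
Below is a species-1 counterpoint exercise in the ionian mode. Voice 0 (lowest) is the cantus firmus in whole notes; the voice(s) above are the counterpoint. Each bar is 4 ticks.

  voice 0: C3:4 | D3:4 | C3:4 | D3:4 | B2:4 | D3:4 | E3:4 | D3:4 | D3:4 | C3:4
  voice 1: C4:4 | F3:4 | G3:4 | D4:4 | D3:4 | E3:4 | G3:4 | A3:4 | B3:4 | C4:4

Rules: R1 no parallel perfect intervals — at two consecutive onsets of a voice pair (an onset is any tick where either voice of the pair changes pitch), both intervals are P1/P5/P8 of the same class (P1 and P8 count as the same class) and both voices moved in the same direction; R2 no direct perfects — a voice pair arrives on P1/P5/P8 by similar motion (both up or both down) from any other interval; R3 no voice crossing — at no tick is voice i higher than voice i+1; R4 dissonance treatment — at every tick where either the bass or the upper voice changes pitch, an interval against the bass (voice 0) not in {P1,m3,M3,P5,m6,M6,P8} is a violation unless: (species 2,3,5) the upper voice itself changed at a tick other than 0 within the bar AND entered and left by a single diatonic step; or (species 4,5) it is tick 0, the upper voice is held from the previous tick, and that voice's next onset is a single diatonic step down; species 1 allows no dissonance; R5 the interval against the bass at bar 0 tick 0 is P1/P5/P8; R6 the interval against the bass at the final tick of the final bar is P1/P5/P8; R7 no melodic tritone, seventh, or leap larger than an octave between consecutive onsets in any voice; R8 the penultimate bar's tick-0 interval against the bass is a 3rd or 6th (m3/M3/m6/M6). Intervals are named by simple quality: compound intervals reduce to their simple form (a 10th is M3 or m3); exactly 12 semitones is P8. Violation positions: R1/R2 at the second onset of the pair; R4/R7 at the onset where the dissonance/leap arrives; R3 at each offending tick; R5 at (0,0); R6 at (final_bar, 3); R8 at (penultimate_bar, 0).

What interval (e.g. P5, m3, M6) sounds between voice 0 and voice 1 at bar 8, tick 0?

M6

voice 0=D3 voice 1=B3 -> M6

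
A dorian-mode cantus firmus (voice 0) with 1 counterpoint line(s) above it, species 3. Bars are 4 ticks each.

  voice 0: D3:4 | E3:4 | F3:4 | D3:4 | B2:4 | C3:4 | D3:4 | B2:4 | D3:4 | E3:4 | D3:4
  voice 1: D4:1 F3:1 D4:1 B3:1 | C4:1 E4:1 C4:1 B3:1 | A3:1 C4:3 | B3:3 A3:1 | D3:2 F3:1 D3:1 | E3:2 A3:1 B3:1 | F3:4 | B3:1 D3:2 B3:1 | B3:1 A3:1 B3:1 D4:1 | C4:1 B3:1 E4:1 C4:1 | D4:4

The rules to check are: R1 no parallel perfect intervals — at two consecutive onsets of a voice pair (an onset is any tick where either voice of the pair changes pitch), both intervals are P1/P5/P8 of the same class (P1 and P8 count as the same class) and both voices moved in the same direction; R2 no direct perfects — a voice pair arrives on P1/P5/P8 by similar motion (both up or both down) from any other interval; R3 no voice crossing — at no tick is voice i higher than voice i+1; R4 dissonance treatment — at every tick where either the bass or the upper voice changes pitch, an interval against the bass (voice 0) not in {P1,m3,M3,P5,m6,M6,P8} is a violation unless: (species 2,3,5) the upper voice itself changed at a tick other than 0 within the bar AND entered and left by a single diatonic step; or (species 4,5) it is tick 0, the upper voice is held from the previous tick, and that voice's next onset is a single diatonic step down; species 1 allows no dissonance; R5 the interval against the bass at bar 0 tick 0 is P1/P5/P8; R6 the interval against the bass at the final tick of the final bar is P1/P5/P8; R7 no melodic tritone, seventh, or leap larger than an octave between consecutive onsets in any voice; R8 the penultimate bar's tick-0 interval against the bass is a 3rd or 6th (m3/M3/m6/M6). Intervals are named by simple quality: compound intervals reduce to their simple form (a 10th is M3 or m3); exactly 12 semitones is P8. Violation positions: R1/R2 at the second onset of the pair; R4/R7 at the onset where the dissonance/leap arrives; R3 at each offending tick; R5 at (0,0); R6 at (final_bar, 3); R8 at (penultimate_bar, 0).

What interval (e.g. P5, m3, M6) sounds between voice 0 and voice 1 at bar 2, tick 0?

voice 0=F3 voice 1=A3 -> M3

M3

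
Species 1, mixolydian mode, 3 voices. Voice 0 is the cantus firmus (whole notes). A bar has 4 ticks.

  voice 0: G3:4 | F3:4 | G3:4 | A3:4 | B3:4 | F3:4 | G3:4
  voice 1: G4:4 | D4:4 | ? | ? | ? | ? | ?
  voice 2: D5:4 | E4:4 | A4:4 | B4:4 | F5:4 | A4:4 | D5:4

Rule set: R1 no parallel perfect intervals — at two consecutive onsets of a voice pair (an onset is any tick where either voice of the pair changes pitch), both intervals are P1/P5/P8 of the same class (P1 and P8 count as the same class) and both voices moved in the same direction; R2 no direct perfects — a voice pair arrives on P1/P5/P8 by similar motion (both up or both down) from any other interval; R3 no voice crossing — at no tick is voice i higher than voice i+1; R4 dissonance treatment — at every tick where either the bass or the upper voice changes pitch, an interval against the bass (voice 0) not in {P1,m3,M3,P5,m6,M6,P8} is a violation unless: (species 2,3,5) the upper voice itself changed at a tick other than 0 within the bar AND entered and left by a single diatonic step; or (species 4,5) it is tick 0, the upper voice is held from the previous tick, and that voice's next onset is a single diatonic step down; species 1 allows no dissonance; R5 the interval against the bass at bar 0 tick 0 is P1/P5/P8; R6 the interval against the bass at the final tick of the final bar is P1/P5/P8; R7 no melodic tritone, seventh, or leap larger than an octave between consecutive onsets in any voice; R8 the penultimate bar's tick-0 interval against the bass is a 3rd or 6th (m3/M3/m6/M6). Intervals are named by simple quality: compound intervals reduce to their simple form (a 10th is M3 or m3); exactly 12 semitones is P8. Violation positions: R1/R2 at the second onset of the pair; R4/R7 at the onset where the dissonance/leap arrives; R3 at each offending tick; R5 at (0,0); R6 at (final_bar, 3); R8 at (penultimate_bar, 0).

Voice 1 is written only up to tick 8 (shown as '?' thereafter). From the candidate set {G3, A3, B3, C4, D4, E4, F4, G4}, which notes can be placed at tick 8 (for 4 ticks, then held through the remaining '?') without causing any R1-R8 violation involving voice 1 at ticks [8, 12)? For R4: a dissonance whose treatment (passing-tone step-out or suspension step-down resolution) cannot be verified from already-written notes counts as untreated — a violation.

G3: legal
A3: violates R4
B3: legal
C4: violates R4
D4: legal
E4: legal
F4: violates R4
G4: violates R2

{B3, D4, E4, G3}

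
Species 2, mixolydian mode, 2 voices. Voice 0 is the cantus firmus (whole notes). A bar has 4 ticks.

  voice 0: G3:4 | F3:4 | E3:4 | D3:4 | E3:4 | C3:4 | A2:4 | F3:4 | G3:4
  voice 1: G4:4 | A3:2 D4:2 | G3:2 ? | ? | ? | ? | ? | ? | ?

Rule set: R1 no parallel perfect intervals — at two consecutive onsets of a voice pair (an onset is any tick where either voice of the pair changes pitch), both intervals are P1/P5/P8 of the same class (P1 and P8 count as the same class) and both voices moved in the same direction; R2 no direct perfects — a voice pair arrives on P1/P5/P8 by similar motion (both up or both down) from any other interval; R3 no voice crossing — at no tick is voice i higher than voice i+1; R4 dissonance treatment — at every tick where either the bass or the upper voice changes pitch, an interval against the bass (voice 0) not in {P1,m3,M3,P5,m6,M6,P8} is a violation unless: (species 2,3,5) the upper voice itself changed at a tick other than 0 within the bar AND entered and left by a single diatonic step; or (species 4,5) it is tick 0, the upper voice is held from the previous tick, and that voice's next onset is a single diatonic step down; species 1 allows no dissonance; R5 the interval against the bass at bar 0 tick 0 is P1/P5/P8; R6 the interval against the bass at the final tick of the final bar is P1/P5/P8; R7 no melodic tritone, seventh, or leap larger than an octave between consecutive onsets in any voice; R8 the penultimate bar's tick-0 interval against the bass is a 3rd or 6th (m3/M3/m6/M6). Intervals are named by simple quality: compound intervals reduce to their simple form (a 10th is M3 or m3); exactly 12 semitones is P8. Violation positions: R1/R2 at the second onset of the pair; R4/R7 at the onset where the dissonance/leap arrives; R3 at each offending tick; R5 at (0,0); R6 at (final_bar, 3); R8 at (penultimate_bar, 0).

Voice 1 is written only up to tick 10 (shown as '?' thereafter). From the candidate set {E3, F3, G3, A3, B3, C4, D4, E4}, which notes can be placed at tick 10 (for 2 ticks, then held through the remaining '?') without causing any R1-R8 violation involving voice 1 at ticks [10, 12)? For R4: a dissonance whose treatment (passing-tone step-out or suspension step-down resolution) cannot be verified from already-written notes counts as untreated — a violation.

E3: legal
F3: violates R4
G3: legal
A3: violates R4
B3: legal
C4: legal
D4: violates R4
E4: legal

{B3, C4, E3, E4, G3}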